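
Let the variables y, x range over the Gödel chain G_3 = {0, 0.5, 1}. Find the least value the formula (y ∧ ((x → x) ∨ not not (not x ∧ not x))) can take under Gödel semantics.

0.00

The minimum is attained at y = 0, x = 0:
  (x → x): 0 ≤ 0, so result = 1
  not x: Gödel ¬ of 0 = 1 (operand is 0)
  not x: Gödel ¬ of 0 = 1 (operand is 0)
  (not x ∧ not x) = min(1, 1) = 1
  not (not x ∧ not x): Gödel ¬ of 1 = 0 (operand ≠ 0)
  not not (not x ∧ not x): Gödel ¬ of 0 = 1 (operand is 0)
  ((x → x) ∨ not not (not x ∧ not x)) = max(1, 1) = 1
  (y ∧ ((x → x) ∨ not not (not x ∧ not x))) = min(0, 1) = 0
Checking all 9 assignments confirms none give a value below 0.00.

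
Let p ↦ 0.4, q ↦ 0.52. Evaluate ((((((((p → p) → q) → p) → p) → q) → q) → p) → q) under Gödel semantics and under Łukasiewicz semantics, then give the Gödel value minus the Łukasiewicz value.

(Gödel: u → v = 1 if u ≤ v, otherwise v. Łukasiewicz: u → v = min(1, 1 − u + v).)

Gödel evaluation:
  (p → p): 0.4 ≤ 0.4, so result = 1
  ((p → p) → q): 1 > 0.52, so result = 0.52
  (((p → p) → q) → p): 0.52 > 0.4, so result = 0.4
  ((((p → p) → q) → p) → p): 0.4 ≤ 0.4, so result = 1
  (((((p → p) → q) → p) → p) → q): 1 > 0.52, so result = 0.52
  ((((((p → p) → q) → p) → p) → q) → q): 0.52 ≤ 0.52, so result = 1
  (((((((p → p) → q) → p) → p) → q) → q) → p): 1 > 0.4, so result = 0.4
  ((((((((p → p) → q) → p) → p) → q) → q) → p) → q): 0.4 ≤ 0.52, so result = 1
  Gödel value = 1
Łukasiewicz evaluation:
  (p → p): min(1, 1 − 0.4 + 0.4) = 1
  ((p → p) → q): min(1, 1 − 1 + 0.52) = 0.52
  (((p → p) → q) → p): min(1, 1 − 0.52 + 0.4) = 0.88
  ((((p → p) → q) → p) → p): min(1, 1 − 0.88 + 0.4) = 0.52
  (((((p → p) → q) → p) → p) → q): min(1, 1 − 0.52 + 0.52) = 1
  ((((((p → p) → q) → p) → p) → q) → q): min(1, 1 − 1 + 0.52) = 0.52
  (((((((p → p) → q) → p) → p) → q) → q) → p): min(1, 1 − 0.52 + 0.4) = 0.88
  ((((((((p → p) → q) → p) → p) → q) → q) → p) → q): min(1, 1 − 0.88 + 0.52) = 0.64
  Łukasiewicz value = 0.64
Difference: 1 − 0.64 = 0.36

0.36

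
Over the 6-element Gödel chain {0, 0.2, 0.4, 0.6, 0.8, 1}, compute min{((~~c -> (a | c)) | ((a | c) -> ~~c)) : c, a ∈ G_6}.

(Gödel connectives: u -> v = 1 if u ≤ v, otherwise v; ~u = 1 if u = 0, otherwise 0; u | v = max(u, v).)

Every assignment gives 1. For instance at c = 0, a = 0:
  ~c: Gödel ¬ of 0 = 1 (operand is 0)
  ~~c: Gödel ¬ of 1 = 0 (operand ≠ 0)
  (a | c) = max(0, 0) = 0
  (~~c -> (a | c)): 0 ≤ 0, so result = 1
  (a | c) = max(0, 0) = 0
  ~c: Gödel ¬ of 0 = 1 (operand is 0)
  ~~c: Gödel ¬ of 1 = 0 (operand ≠ 0)
  ((a | c) -> ~~c): 0 ≤ 0, so result = 1
  ((~~c -> (a | c)) | ((a | c) -> ~~c)) = max(1, 1) = 1
All 36 assignments give value 1 — the formula is a G_6-tautology.

1.00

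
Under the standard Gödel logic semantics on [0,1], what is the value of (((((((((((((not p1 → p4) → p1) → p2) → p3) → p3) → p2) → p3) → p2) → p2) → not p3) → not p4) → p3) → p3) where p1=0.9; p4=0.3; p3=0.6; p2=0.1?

1.00

not p1: Gödel ¬ of 0.9 = 0 (operand ≠ 0)
(not p1 → p4): 0 ≤ 0.3, so result = 1
((not p1 → p4) → p1): 1 > 0.9, so result = 0.9
(((not p1 → p4) → p1) → p2): 0.9 > 0.1, so result = 0.1
((((not p1 → p4) → p1) → p2) → p3): 0.1 ≤ 0.6, so result = 1
(((((not p1 → p4) → p1) → p2) → p3) → p3): 1 > 0.6, so result = 0.6
((((((not p1 → p4) → p1) → p2) → p3) → p3) → p2): 0.6 > 0.1, so result = 0.1
(((((((not p1 → p4) → p1) → p2) → p3) → p3) → p2) → p3): 0.1 ≤ 0.6, so result = 1
((((((((not p1 → p4) → p1) → p2) → p3) → p3) → p2) → p3) → p2): 1 > 0.1, so result = 0.1
(((((((((not p1 → p4) → p1) → p2) → p3) → p3) → p2) → p3) → p2) → p2): 0.1 ≤ 0.1, so result = 1
not p3: Gödel ¬ of 0.6 = 0 (operand ≠ 0)
((((((((((not p1 → p4) → p1) → p2) → p3) → p3) → p2) → p3) → p2) → p2) → not p3): 1 > 0, so result = 0
not p4: Gödel ¬ of 0.3 = 0 (operand ≠ 0)
(((((((((((not p1 → p4) → p1) → p2) → p3) → p3) → p2) → p3) → p2) → p2) → not p3) → not p4): 0 ≤ 0, so result = 1
((((((((((((not p1 → p4) → p1) → p2) → p3) → p3) → p2) → p3) → p2) → p2) → not p3) → not p4) → p3): 1 > 0.6, so result = 0.6
(((((((((((((not p1 → p4) → p1) → p2) → p3) → p3) → p2) → p3) → p2) → p2) → not p3) → not p4) → p3) → p3): 0.6 ≤ 0.6, so result = 1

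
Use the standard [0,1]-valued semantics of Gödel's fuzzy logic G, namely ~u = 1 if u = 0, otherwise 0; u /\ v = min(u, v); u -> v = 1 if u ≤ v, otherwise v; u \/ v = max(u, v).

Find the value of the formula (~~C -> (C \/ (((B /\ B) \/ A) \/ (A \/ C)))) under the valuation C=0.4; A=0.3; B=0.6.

~C: Gödel ¬ of 0.4 = 0 (operand ≠ 0)
~~C: Gödel ¬ of 0 = 1 (operand is 0)
(B /\ B) = min(0.6, 0.6) = 0.6
((B /\ B) \/ A) = max(0.6, 0.3) = 0.6
(A \/ C) = max(0.3, 0.4) = 0.4
(((B /\ B) \/ A) \/ (A \/ C)) = max(0.6, 0.4) = 0.6
(C \/ (((B /\ B) \/ A) \/ (A \/ C))) = max(0.4, 0.6) = 0.6
(~~C -> (C \/ (((B /\ B) \/ A) \/ (A \/ C)))): 1 > 0.6, so result = 0.6

0.60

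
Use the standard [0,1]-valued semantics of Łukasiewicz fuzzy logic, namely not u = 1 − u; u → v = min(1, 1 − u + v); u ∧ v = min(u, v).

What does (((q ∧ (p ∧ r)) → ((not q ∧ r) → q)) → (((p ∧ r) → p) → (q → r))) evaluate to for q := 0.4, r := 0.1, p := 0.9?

(p ∧ r) = min(0.9, 0.1) = 0.1
(q ∧ (p ∧ r)) = min(0.4, 0.1) = 0.1
not q: Łukasiewicz ¬ gives 1 − 0.4 = 0.6
(not q ∧ r) = min(0.6, 0.1) = 0.1
((not q ∧ r) → q): min(1, 1 − 0.1 + 0.4) = 1
((q ∧ (p ∧ r)) → ((not q ∧ r) → q)): min(1, 1 − 0.1 + 1) = 1
(p ∧ r) = min(0.9, 0.1) = 0.1
((p ∧ r) → p): min(1, 1 − 0.1 + 0.9) = 1
(q → r): min(1, 1 − 0.4 + 0.1) = 0.7
(((p ∧ r) → p) → (q → r)): min(1, 1 − 1 + 0.7) = 0.7
(((q ∧ (p ∧ r)) → ((not q ∧ r) → q)) → (((p ∧ r) → p) → (q → r))): min(1, 1 − 1 + 0.7) = 0.7

0.70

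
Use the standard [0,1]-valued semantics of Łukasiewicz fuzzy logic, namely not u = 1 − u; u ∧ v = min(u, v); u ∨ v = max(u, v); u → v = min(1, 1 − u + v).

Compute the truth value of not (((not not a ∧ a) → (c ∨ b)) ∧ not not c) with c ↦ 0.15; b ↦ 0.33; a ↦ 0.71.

0.85

not a: Łukasiewicz ¬ gives 1 − 0.71 = 0.29
not not a: Łukasiewicz ¬ gives 1 − 0.29 = 0.71
(not not a ∧ a) = min(0.71, 0.71) = 0.71
(c ∨ b) = max(0.15, 0.33) = 0.33
((not not a ∧ a) → (c ∨ b)): min(1, 1 − 0.71 + 0.33) = 0.62
not c: Łukasiewicz ¬ gives 1 − 0.15 = 0.85
not not c: Łukasiewicz ¬ gives 1 − 0.85 = 0.15
(((not not a ∧ a) → (c ∨ b)) ∧ not not c) = min(0.62, 0.15) = 0.15
not (((not not a ∧ a) → (c ∨ b)) ∧ not not c): Łukasiewicz ¬ gives 1 − 0.15 = 0.85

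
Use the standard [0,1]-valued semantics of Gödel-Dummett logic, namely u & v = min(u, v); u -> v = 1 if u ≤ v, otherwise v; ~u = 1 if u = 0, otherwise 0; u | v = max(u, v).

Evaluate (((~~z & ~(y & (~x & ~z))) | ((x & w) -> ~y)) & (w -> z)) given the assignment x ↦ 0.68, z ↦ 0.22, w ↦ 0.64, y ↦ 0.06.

0.22

~z: Gödel ¬ of 0.22 = 0 (operand ≠ 0)
~~z: Gödel ¬ of 0 = 1 (operand is 0)
~x: Gödel ¬ of 0.68 = 0 (operand ≠ 0)
~z: Gödel ¬ of 0.22 = 0 (operand ≠ 0)
(~x & ~z) = min(0, 0) = 0
(y & (~x & ~z)) = min(0.06, 0) = 0
~(y & (~x & ~z)): Gödel ¬ of 0 = 1 (operand is 0)
(~~z & ~(y & (~x & ~z))) = min(1, 1) = 1
(x & w) = min(0.68, 0.64) = 0.64
~y: Gödel ¬ of 0.06 = 0 (operand ≠ 0)
((x & w) -> ~y): 0.64 > 0, so result = 0
((~~z & ~(y & (~x & ~z))) | ((x & w) -> ~y)) = max(1, 0) = 1
(w -> z): 0.64 > 0.22, so result = 0.22
(((~~z & ~(y & (~x & ~z))) | ((x & w) -> ~y)) & (w -> z)) = min(1, 0.22) = 0.22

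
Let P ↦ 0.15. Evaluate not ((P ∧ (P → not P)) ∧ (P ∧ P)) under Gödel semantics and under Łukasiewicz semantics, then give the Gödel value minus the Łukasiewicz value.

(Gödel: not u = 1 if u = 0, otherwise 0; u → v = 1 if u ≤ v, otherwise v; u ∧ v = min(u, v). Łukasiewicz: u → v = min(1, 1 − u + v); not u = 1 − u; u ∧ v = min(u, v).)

0.15

Gödel evaluation:
  not P: Gödel ¬ of 0.15 = 0 (operand ≠ 0)
  (P → not P): 0.15 > 0, so result = 0
  (P ∧ (P → not P)) = min(0.15, 0) = 0
  (P ∧ P) = min(0.15, 0.15) = 0.15
  ((P ∧ (P → not P)) ∧ (P ∧ P)) = min(0, 0.15) = 0
  not ((P ∧ (P → not P)) ∧ (P ∧ P)): Gödel ¬ of 0 = 1 (operand is 0)
  Gödel value = 1
Łukasiewicz evaluation:
  not P: Łukasiewicz ¬ gives 1 − 0.15 = 0.85
  (P → not P): min(1, 1 − 0.15 + 0.85) = 1
  (P ∧ (P → not P)) = min(0.15, 1) = 0.15
  (P ∧ P) = min(0.15, 0.15) = 0.15
  ((P ∧ (P → not P)) ∧ (P ∧ P)) = min(0.15, 0.15) = 0.15
  not ((P ∧ (P → not P)) ∧ (P ∧ P)): Łukasiewicz ¬ gives 1 − 0.15 = 0.85
  Łukasiewicz value = 0.85
Difference: 1 − 0.85 = 0.15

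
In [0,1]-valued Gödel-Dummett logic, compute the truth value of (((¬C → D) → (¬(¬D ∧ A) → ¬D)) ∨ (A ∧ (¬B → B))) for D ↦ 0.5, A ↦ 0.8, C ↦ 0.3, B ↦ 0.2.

¬C: Gödel ¬ of 0.3 = 0 (operand ≠ 0)
(¬C → D): 0 ≤ 0.5, so result = 1
¬D: Gödel ¬ of 0.5 = 0 (operand ≠ 0)
(¬D ∧ A) = min(0, 0.8) = 0
¬(¬D ∧ A): Gödel ¬ of 0 = 1 (operand is 0)
¬D: Gödel ¬ of 0.5 = 0 (operand ≠ 0)
(¬(¬D ∧ A) → ¬D): 1 > 0, so result = 0
((¬C → D) → (¬(¬D ∧ A) → ¬D)): 1 > 0, so result = 0
¬B: Gödel ¬ of 0.2 = 0 (operand ≠ 0)
(¬B → B): 0 ≤ 0.2, so result = 1
(A ∧ (¬B → B)) = min(0.8, 1) = 0.8
(((¬C → D) → (¬(¬D ∧ A) → ¬D)) ∨ (A ∧ (¬B → B))) = max(0, 0.8) = 0.8

0.80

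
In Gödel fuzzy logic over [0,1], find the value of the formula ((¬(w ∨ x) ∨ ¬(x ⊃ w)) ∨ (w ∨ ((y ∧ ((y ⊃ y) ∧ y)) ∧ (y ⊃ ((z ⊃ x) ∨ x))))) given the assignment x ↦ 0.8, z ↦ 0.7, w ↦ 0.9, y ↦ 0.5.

0.90

(w ∨ x) = max(0.9, 0.8) = 0.9
¬(w ∨ x): Gödel ¬ of 0.9 = 0 (operand ≠ 0)
(x ⊃ w): 0.8 ≤ 0.9, so result = 1
¬(x ⊃ w): Gödel ¬ of 1 = 0 (operand ≠ 0)
(¬(w ∨ x) ∨ ¬(x ⊃ w)) = max(0, 0) = 0
(y ⊃ y): 0.5 ≤ 0.5, so result = 1
((y ⊃ y) ∧ y) = min(1, 0.5) = 0.5
(y ∧ ((y ⊃ y) ∧ y)) = min(0.5, 0.5) = 0.5
(z ⊃ x): 0.7 ≤ 0.8, so result = 1
((z ⊃ x) ∨ x) = max(1, 0.8) = 1
(y ⊃ ((z ⊃ x) ∨ x)): 0.5 ≤ 1, so result = 1
((y ∧ ((y ⊃ y) ∧ y)) ∧ (y ⊃ ((z ⊃ x) ∨ x))) = min(0.5, 1) = 0.5
(w ∨ ((y ∧ ((y ⊃ y) ∧ y)) ∧ (y ⊃ ((z ⊃ x) ∨ x)))) = max(0.9, 0.5) = 0.9
((¬(w ∨ x) ∨ ¬(x ⊃ w)) ∨ (w ∨ ((y ∧ ((y ⊃ y) ∧ y)) ∧ (y ⊃ ((z ⊃ x) ∨ x))))) = max(0, 0.9) = 0.9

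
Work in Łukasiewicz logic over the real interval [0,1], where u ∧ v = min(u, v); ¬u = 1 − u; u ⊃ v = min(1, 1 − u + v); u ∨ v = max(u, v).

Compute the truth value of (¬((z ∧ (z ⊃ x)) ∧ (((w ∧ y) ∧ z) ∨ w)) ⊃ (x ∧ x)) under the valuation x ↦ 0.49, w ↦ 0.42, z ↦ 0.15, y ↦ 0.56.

(z ⊃ x): min(1, 1 − 0.15 + 0.49) = 1
(z ∧ (z ⊃ x)) = min(0.15, 1) = 0.15
(w ∧ y) = min(0.42, 0.56) = 0.42
((w ∧ y) ∧ z) = min(0.42, 0.15) = 0.15
(((w ∧ y) ∧ z) ∨ w) = max(0.15, 0.42) = 0.42
((z ∧ (z ⊃ x)) ∧ (((w ∧ y) ∧ z) ∨ w)) = min(0.15, 0.42) = 0.15
¬((z ∧ (z ⊃ x)) ∧ (((w ∧ y) ∧ z) ∨ w)): Łukasiewicz ¬ gives 1 − 0.15 = 0.85
(x ∧ x) = min(0.49, 0.49) = 0.49
(¬((z ∧ (z ⊃ x)) ∧ (((w ∧ y) ∧ z) ∨ w)) ⊃ (x ∧ x)): min(1, 1 − 0.85 + 0.49) = 0.64

0.64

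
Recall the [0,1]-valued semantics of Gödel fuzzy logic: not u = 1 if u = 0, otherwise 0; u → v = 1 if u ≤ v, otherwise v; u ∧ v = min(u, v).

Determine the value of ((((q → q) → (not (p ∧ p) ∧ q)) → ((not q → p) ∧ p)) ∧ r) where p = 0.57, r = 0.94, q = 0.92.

0.94

(q → q): 0.92 ≤ 0.92, so result = 1
(p ∧ p) = min(0.57, 0.57) = 0.57
not (p ∧ p): Gödel ¬ of 0.57 = 0 (operand ≠ 0)
(not (p ∧ p) ∧ q) = min(0, 0.92) = 0
((q → q) → (not (p ∧ p) ∧ q)): 1 > 0, so result = 0
not q: Gödel ¬ of 0.92 = 0 (operand ≠ 0)
(not q → p): 0 ≤ 0.57, so result = 1
((not q → p) ∧ p) = min(1, 0.57) = 0.57
(((q → q) → (not (p ∧ p) ∧ q)) → ((not q → p) ∧ p)): 0 ≤ 0.57, so result = 1
((((q → q) → (not (p ∧ p) ∧ q)) → ((not q → p) ∧ p)) ∧ r) = min(1, 0.94) = 0.94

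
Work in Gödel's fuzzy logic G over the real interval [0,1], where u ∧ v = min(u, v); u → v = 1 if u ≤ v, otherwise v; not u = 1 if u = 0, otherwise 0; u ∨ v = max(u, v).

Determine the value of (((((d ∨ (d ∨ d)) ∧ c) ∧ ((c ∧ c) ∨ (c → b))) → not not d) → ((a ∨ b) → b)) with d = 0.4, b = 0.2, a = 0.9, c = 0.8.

0.20

(d ∨ d) = max(0.4, 0.4) = 0.4
(d ∨ (d ∨ d)) = max(0.4, 0.4) = 0.4
((d ∨ (d ∨ d)) ∧ c) = min(0.4, 0.8) = 0.4
(c ∧ c) = min(0.8, 0.8) = 0.8
(c → b): 0.8 > 0.2, so result = 0.2
((c ∧ c) ∨ (c → b)) = max(0.8, 0.2) = 0.8
(((d ∨ (d ∨ d)) ∧ c) ∧ ((c ∧ c) ∨ (c → b))) = min(0.4, 0.8) = 0.4
not d: Gödel ¬ of 0.4 = 0 (operand ≠ 0)
not not d: Gödel ¬ of 0 = 1 (operand is 0)
((((d ∨ (d ∨ d)) ∧ c) ∧ ((c ∧ c) ∨ (c → b))) → not not d): 0.4 ≤ 1, so result = 1
(a ∨ b) = max(0.9, 0.2) = 0.9
((a ∨ b) → b): 0.9 > 0.2, so result = 0.2
(((((d ∨ (d ∨ d)) ∧ c) ∧ ((c ∧ c) ∨ (c → b))) → not not d) → ((a ∨ b) → b)): 1 > 0.2, so result = 0.2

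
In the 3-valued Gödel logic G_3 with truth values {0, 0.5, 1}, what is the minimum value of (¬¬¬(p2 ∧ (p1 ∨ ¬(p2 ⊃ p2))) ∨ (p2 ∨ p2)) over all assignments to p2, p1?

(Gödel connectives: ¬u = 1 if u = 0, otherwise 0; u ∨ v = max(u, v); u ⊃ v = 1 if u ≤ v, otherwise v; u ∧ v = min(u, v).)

The minimum is attained at p2 = 0.5, p1 = 0.5:
  (p2 ⊃ p2): 0.5 ≤ 0.5, so result = 1
  ¬(p2 ⊃ p2): Gödel ¬ of 1 = 0 (operand ≠ 0)
  (p1 ∨ ¬(p2 ⊃ p2)) = max(0.5, 0) = 0.5
  (p2 ∧ (p1 ∨ ¬(p2 ⊃ p2))) = min(0.5, 0.5) = 0.5
  ¬(p2 ∧ (p1 ∨ ¬(p2 ⊃ p2))): Gödel ¬ of 0.5 = 0 (operand ≠ 0)
  ¬¬(p2 ∧ (p1 ∨ ¬(p2 ⊃ p2))): Gödel ¬ of 0 = 1 (operand is 0)
  ¬¬¬(p2 ∧ (p1 ∨ ¬(p2 ⊃ p2))): Gödel ¬ of 1 = 0 (operand ≠ 0)
  (p2 ∨ p2) = max(0.5, 0.5) = 0.5
  (¬¬¬(p2 ∧ (p1 ∨ ¬(p2 ⊃ p2))) ∨ (p2 ∨ p2)) = max(0, 0.5) = 0.5
Checking all 9 assignments confirms none give a value below 0.50.

0.50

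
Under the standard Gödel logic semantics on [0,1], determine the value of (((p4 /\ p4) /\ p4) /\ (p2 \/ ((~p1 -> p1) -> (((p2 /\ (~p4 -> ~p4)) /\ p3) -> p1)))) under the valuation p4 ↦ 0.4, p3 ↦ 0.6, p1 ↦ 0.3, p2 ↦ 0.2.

(p4 /\ p4) = min(0.4, 0.4) = 0.4
((p4 /\ p4) /\ p4) = min(0.4, 0.4) = 0.4
~p1: Gödel ¬ of 0.3 = 0 (operand ≠ 0)
(~p1 -> p1): 0 ≤ 0.3, so result = 1
~p4: Gödel ¬ of 0.4 = 0 (operand ≠ 0)
~p4: Gödel ¬ of 0.4 = 0 (operand ≠ 0)
(~p4 -> ~p4): 0 ≤ 0, so result = 1
(p2 /\ (~p4 -> ~p4)) = min(0.2, 1) = 0.2
((p2 /\ (~p4 -> ~p4)) /\ p3) = min(0.2, 0.6) = 0.2
(((p2 /\ (~p4 -> ~p4)) /\ p3) -> p1): 0.2 ≤ 0.3, so result = 1
((~p1 -> p1) -> (((p2 /\ (~p4 -> ~p4)) /\ p3) -> p1)): 1 ≤ 1, so result = 1
(p2 \/ ((~p1 -> p1) -> (((p2 /\ (~p4 -> ~p4)) /\ p3) -> p1))) = max(0.2, 1) = 1
(((p4 /\ p4) /\ p4) /\ (p2 \/ ((~p1 -> p1) -> (((p2 /\ (~p4 -> ~p4)) /\ p3) -> p1)))) = min(0.4, 1) = 0.4

0.40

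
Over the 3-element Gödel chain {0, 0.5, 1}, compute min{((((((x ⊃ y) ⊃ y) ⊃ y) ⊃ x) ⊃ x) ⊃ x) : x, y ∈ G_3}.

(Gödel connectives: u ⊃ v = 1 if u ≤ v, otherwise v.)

The minimum is attained at x = 0, y = 0:
  (x ⊃ y): 0 ≤ 0, so result = 1
  ((x ⊃ y) ⊃ y): 1 > 0, so result = 0
  (((x ⊃ y) ⊃ y) ⊃ y): 0 ≤ 0, so result = 1
  ((((x ⊃ y) ⊃ y) ⊃ y) ⊃ x): 1 > 0, so result = 0
  (((((x ⊃ y) ⊃ y) ⊃ y) ⊃ x) ⊃ x): 0 ≤ 0, so result = 1
  ((((((x ⊃ y) ⊃ y) ⊃ y) ⊃ x) ⊃ x) ⊃ x): 1 > 0, so result = 0
Checking all 9 assignments confirms none give a value below 0.00.

0.00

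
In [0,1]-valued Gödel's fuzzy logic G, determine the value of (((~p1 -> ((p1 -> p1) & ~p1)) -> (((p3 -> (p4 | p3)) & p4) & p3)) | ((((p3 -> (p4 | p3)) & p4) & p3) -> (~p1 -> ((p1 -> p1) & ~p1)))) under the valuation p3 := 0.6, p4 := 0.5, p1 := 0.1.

~p1: Gödel ¬ of 0.1 = 0 (operand ≠ 0)
(p1 -> p1): 0.1 ≤ 0.1, so result = 1
~p1: Gödel ¬ of 0.1 = 0 (operand ≠ 0)
((p1 -> p1) & ~p1) = min(1, 0) = 0
(~p1 -> ((p1 -> p1) & ~p1)): 0 ≤ 0, so result = 1
(p4 | p3) = max(0.5, 0.6) = 0.6
(p3 -> (p4 | p3)): 0.6 ≤ 0.6, so result = 1
((p3 -> (p4 | p3)) & p4) = min(1, 0.5) = 0.5
(((p3 -> (p4 | p3)) & p4) & p3) = min(0.5, 0.6) = 0.5
((~p1 -> ((p1 -> p1) & ~p1)) -> (((p3 -> (p4 | p3)) & p4) & p3)): 1 > 0.5, so result = 0.5
(p4 | p3) = max(0.5, 0.6) = 0.6
(p3 -> (p4 | p3)): 0.6 ≤ 0.6, so result = 1
((p3 -> (p4 | p3)) & p4) = min(1, 0.5) = 0.5
(((p3 -> (p4 | p3)) & p4) & p3) = min(0.5, 0.6) = 0.5
~p1: Gödel ¬ of 0.1 = 0 (operand ≠ 0)
(p1 -> p1): 0.1 ≤ 0.1, so result = 1
~p1: Gödel ¬ of 0.1 = 0 (operand ≠ 0)
((p1 -> p1) & ~p1) = min(1, 0) = 0
(~p1 -> ((p1 -> p1) & ~p1)): 0 ≤ 0, so result = 1
((((p3 -> (p4 | p3)) & p4) & p3) -> (~p1 -> ((p1 -> p1) & ~p1))): 0.5 ≤ 1, so result = 1
(((~p1 -> ((p1 -> p1) & ~p1)) -> (((p3 -> (p4 | p3)) & p4) & p3)) | ((((p3 -> (p4 | p3)) & p4) & p3) -> (~p1 -> ((p1 -> p1) & ~p1)))) = max(0.5, 1) = 1

1.00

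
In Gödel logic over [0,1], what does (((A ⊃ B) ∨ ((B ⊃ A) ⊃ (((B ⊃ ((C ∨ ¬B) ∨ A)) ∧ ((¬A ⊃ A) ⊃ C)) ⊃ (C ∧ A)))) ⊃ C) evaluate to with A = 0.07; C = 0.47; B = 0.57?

0.47

(A ⊃ B): 0.07 ≤ 0.57, so result = 1
(B ⊃ A): 0.57 > 0.07, so result = 0.07
¬B: Gödel ¬ of 0.57 = 0 (operand ≠ 0)
(C ∨ ¬B) = max(0.47, 0) = 0.47
((C ∨ ¬B) ∨ A) = max(0.47, 0.07) = 0.47
(B ⊃ ((C ∨ ¬B) ∨ A)): 0.57 > 0.47, so result = 0.47
¬A: Gödel ¬ of 0.07 = 0 (operand ≠ 0)
(¬A ⊃ A): 0 ≤ 0.07, so result = 1
((¬A ⊃ A) ⊃ C): 1 > 0.47, so result = 0.47
((B ⊃ ((C ∨ ¬B) ∨ A)) ∧ ((¬A ⊃ A) ⊃ C)) = min(0.47, 0.47) = 0.47
(C ∧ A) = min(0.47, 0.07) = 0.07
(((B ⊃ ((C ∨ ¬B) ∨ A)) ∧ ((¬A ⊃ A) ⊃ C)) ⊃ (C ∧ A)): 0.47 > 0.07, so result = 0.07
((B ⊃ A) ⊃ (((B ⊃ ((C ∨ ¬B) ∨ A)) ∧ ((¬A ⊃ A) ⊃ C)) ⊃ (C ∧ A))): 0.07 ≤ 0.07, so result = 1
((A ⊃ B) ∨ ((B ⊃ A) ⊃ (((B ⊃ ((C ∨ ¬B) ∨ A)) ∧ ((¬A ⊃ A) ⊃ C)) ⊃ (C ∧ A)))) = max(1, 1) = 1
(((A ⊃ B) ∨ ((B ⊃ A) ⊃ (((B ⊃ ((C ∨ ¬B) ∨ A)) ∧ ((¬A ⊃ A) ⊃ C)) ⊃ (C ∧ A)))) ⊃ C): 1 > 0.47, so result = 0.47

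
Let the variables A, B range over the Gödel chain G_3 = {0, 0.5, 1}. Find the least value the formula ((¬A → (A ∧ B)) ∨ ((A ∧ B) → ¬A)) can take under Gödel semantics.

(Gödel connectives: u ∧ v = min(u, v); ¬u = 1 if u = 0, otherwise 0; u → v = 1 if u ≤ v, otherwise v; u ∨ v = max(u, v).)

Every assignment gives 1. For instance at A = 0, B = 0:
  ¬A: Gödel ¬ of 0 = 1 (operand is 0)
  (A ∧ B) = min(0, 0) = 0
  (¬A → (A ∧ B)): 1 > 0, so result = 0
  (A ∧ B) = min(0, 0) = 0
  ¬A: Gödel ¬ of 0 = 1 (operand is 0)
  ((A ∧ B) → ¬A): 0 ≤ 1, so result = 1
  ((¬A → (A ∧ B)) ∨ ((A ∧ B) → ¬A)) = max(0, 1) = 1
All 9 assignments give value 1 — the formula is a G_3-tautology.

1.00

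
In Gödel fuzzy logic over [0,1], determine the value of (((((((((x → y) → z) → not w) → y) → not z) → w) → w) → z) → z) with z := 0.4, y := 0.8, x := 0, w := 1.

(x → y): 0 ≤ 0.8, so result = 1
((x → y) → z): 1 > 0.4, so result = 0.4
not w: Gödel ¬ of 1 = 0 (operand ≠ 0)
(((x → y) → z) → not w): 0.4 > 0, so result = 0
((((x → y) → z) → not w) → y): 0 ≤ 0.8, so result = 1
not z: Gödel ¬ of 0.4 = 0 (operand ≠ 0)
(((((x → y) → z) → not w) → y) → not z): 1 > 0, so result = 0
((((((x → y) → z) → not w) → y) → not z) → w): 0 ≤ 1, so result = 1
(((((((x → y) → z) → not w) → y) → not z) → w) → w): 1 ≤ 1, so result = 1
((((((((x → y) → z) → not w) → y) → not z) → w) → w) → z): 1 > 0.4, so result = 0.4
(((((((((x → y) → z) → not w) → y) → not z) → w) → w) → z) → z): 0.4 ≤ 0.4, so result = 1

1.00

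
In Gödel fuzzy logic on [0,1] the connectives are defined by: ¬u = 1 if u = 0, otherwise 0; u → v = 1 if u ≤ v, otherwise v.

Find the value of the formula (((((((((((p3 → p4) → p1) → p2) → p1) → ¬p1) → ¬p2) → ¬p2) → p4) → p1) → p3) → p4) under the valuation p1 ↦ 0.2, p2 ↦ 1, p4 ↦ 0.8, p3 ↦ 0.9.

0.80

(p3 → p4): 0.9 > 0.8, so result = 0.8
((p3 → p4) → p1): 0.8 > 0.2, so result = 0.2
(((p3 → p4) → p1) → p2): 0.2 ≤ 1, so result = 1
((((p3 → p4) → p1) → p2) → p1): 1 > 0.2, so result = 0.2
¬p1: Gödel ¬ of 0.2 = 0 (operand ≠ 0)
(((((p3 → p4) → p1) → p2) → p1) → ¬p1): 0.2 > 0, so result = 0
¬p2: Gödel ¬ of 1 = 0 (operand ≠ 0)
((((((p3 → p4) → p1) → p2) → p1) → ¬p1) → ¬p2): 0 ≤ 0, so result = 1
¬p2: Gödel ¬ of 1 = 0 (operand ≠ 0)
(((((((p3 → p4) → p1) → p2) → p1) → ¬p1) → ¬p2) → ¬p2): 1 > 0, so result = 0
((((((((p3 → p4) → p1) → p2) → p1) → ¬p1) → ¬p2) → ¬p2) → p4): 0 ≤ 0.8, so result = 1
(((((((((p3 → p4) → p1) → p2) → p1) → ¬p1) → ¬p2) → ¬p2) → p4) → p1): 1 > 0.2, so result = 0.2
((((((((((p3 → p4) → p1) → p2) → p1) → ¬p1) → ¬p2) → ¬p2) → p4) → p1) → p3): 0.2 ≤ 0.9, so result = 1
(((((((((((p3 → p4) → p1) → p2) → p1) → ¬p1) → ¬p2) → ¬p2) → p4) → p1) → p3) → p4): 1 > 0.8, so result = 0.8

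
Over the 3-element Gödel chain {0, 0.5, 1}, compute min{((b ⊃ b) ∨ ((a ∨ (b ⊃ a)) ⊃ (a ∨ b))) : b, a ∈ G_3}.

Every assignment gives 1. For instance at b = 0, a = 0:
  (b ⊃ b): 0 ≤ 0, so result = 1
  (b ⊃ a): 0 ≤ 0, so result = 1
  (a ∨ (b ⊃ a)) = max(0, 1) = 1
  (a ∨ b) = max(0, 0) = 0
  ((a ∨ (b ⊃ a)) ⊃ (a ∨ b)): 1 > 0, so result = 0
  ((b ⊃ b) ∨ ((a ∨ (b ⊃ a)) ⊃ (a ∨ b))) = max(1, 0) = 1
All 9 assignments give value 1 — the formula is a G_3-tautology.

1.00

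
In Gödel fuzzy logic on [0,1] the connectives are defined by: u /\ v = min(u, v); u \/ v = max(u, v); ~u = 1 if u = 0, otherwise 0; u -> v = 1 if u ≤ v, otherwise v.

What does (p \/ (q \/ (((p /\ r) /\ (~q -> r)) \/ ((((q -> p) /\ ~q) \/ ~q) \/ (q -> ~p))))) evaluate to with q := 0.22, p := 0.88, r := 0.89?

(p /\ r) = min(0.88, 0.89) = 0.88
~q: Gödel ¬ of 0.22 = 0 (operand ≠ 0)
(~q -> r): 0 ≤ 0.89, so result = 1
((p /\ r) /\ (~q -> r)) = min(0.88, 1) = 0.88
(q -> p): 0.22 ≤ 0.88, so result = 1
~q: Gödel ¬ of 0.22 = 0 (operand ≠ 0)
((q -> p) /\ ~q) = min(1, 0) = 0
~q: Gödel ¬ of 0.22 = 0 (operand ≠ 0)
(((q -> p) /\ ~q) \/ ~q) = max(0, 0) = 0
~p: Gödel ¬ of 0.88 = 0 (operand ≠ 0)
(q -> ~p): 0.22 > 0, so result = 0
((((q -> p) /\ ~q) \/ ~q) \/ (q -> ~p)) = max(0, 0) = 0
(((p /\ r) /\ (~q -> r)) \/ ((((q -> p) /\ ~q) \/ ~q) \/ (q -> ~p))) = max(0.88, 0) = 0.88
(q \/ (((p /\ r) /\ (~q -> r)) \/ ((((q -> p) /\ ~q) \/ ~q) \/ (q -> ~p)))) = max(0.22, 0.88) = 0.88
(p \/ (q \/ (((p /\ r) /\ (~q -> r)) \/ ((((q -> p) /\ ~q) \/ ~q) \/ (q -> ~p))))) = max(0.88, 0.88) = 0.88

0.88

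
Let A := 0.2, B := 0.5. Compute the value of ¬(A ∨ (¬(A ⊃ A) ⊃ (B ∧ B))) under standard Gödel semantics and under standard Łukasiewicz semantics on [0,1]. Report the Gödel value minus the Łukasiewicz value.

0.00

Gödel evaluation:
  (A ⊃ A): 0.2 ≤ 0.2, so result = 1
  ¬(A ⊃ A): Gödel ¬ of 1 = 0 (operand ≠ 0)
  (B ∧ B) = min(0.5, 0.5) = 0.5
  (¬(A ⊃ A) ⊃ (B ∧ B)): 0 ≤ 0.5, so result = 1
  (A ∨ (¬(A ⊃ A) ⊃ (B ∧ B))) = max(0.2, 1) = 1
  ¬(A ∨ (¬(A ⊃ A) ⊃ (B ∧ B))): Gödel ¬ of 1 = 0 (operand ≠ 0)
  Gödel value = 0
Łukasiewicz evaluation:
  (A ⊃ A): min(1, 1 − 0.2 + 0.2) = 1
  ¬(A ⊃ A): Łukasiewicz ¬ gives 1 − 1 = 0
  (B ∧ B) = min(0.5, 0.5) = 0.5
  (¬(A ⊃ A) ⊃ (B ∧ B)): min(1, 1 − 0 + 0.5) = 1
  (A ∨ (¬(A ⊃ A) ⊃ (B ∧ B))) = max(0.2, 1) = 1
  ¬(A ∨ (¬(A ⊃ A) ⊃ (B ∧ B))): Łukasiewicz ¬ gives 1 − 1 = 0
  Łukasiewicz value = 0
Difference: 0 − 0 = 0.00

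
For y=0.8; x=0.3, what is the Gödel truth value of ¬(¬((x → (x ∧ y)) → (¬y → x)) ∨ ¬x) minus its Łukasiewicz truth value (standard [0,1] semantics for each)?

Gödel evaluation:
  (x ∧ y) = min(0.3, 0.8) = 0.3
  (x → (x ∧ y)): 0.3 ≤ 0.3, so result = 1
  ¬y: Gödel ¬ of 0.8 = 0 (operand ≠ 0)
  (¬y → x): 0 ≤ 0.3, so result = 1
  ((x → (x ∧ y)) → (¬y → x)): 1 ≤ 1, so result = 1
  ¬((x → (x ∧ y)) → (¬y → x)): Gödel ¬ of 1 = 0 (operand ≠ 0)
  ¬x: Gödel ¬ of 0.3 = 0 (operand ≠ 0)
  (¬((x → (x ∧ y)) → (¬y → x)) ∨ ¬x) = max(0, 0) = 0
  ¬(¬((x → (x ∧ y)) → (¬y → x)) ∨ ¬x): Gödel ¬ of 0 = 1 (operand is 0)
  Gödel value = 1
Łukasiewicz evaluation:
  (x ∧ y) = min(0.3, 0.8) = 0.3
  (x → (x ∧ y)): min(1, 1 − 0.3 + 0.3) = 1
  ¬y: Łukasiewicz ¬ gives 1 − 0.8 = 0.2
  (¬y → x): min(1, 1 − 0.2 + 0.3) = 1
  ((x → (x ∧ y)) → (¬y → x)): min(1, 1 − 1 + 1) = 1
  ¬((x → (x ∧ y)) → (¬y → x)): Łukasiewicz ¬ gives 1 − 1 = 0
  ¬x: Łukasiewicz ¬ gives 1 − 0.3 = 0.7
  (¬((x → (x ∧ y)) → (¬y → x)) ∨ ¬x) = max(0, 0.7) = 0.7
  ¬(¬((x → (x ∧ y)) → (¬y → x)) ∨ ¬x): Łukasiewicz ¬ gives 1 − 0.7 = 0.3
  Łukasiewicz value = 0.3
Difference: 1 − 0.3 = 0.70

0.70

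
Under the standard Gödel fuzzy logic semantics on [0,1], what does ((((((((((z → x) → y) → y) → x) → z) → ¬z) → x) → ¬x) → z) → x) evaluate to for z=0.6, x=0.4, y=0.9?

0.40

(z → x): 0.6 > 0.4, so result = 0.4
((z → x) → y): 0.4 ≤ 0.9, so result = 1
(((z → x) → y) → y): 1 > 0.9, so result = 0.9
((((z → x) → y) → y) → x): 0.9 > 0.4, so result = 0.4
(((((z → x) → y) → y) → x) → z): 0.4 ≤ 0.6, so result = 1
¬z: Gödel ¬ of 0.6 = 0 (operand ≠ 0)
((((((z → x) → y) → y) → x) → z) → ¬z): 1 > 0, so result = 0
(((((((z → x) → y) → y) → x) → z) → ¬z) → x): 0 ≤ 0.4, so result = 1
¬x: Gödel ¬ of 0.4 = 0 (operand ≠ 0)
((((((((z → x) → y) → y) → x) → z) → ¬z) → x) → ¬x): 1 > 0, so result = 0
(((((((((z → x) → y) → y) → x) → z) → ¬z) → x) → ¬x) → z): 0 ≤ 0.6, so result = 1
((((((((((z → x) → y) → y) → x) → z) → ¬z) → x) → ¬x) → z) → x): 1 > 0.4, so result = 0.4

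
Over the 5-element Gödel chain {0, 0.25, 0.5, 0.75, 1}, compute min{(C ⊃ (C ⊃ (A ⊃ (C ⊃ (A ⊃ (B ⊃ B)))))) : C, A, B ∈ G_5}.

1.00

Every assignment gives 1. For instance at C = 0, A = 0, B = 0:
  (B ⊃ B): 0 ≤ 0, so result = 1
  (A ⊃ (B ⊃ B)): 0 ≤ 1, so result = 1
  (C ⊃ (A ⊃ (B ⊃ B))): 0 ≤ 1, so result = 1
  (A ⊃ (C ⊃ (A ⊃ (B ⊃ B)))): 0 ≤ 1, so result = 1
  (C ⊃ (A ⊃ (C ⊃ (A ⊃ (B ⊃ B))))): 0 ≤ 1, so result = 1
  (C ⊃ (C ⊃ (A ⊃ (C ⊃ (A ⊃ (B ⊃ B)))))): 0 ≤ 1, so result = 1
All 125 assignments give value 1 — the formula is a G_5-tautology.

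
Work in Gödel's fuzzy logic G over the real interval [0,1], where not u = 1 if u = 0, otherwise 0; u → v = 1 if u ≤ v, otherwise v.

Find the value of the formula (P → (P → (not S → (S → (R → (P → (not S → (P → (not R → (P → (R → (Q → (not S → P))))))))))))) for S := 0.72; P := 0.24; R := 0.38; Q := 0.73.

not S: Gödel ¬ of 0.72 = 0 (operand ≠ 0)
not S: Gödel ¬ of 0.72 = 0 (operand ≠ 0)
not R: Gödel ¬ of 0.38 = 0 (operand ≠ 0)
not S: Gödel ¬ of 0.72 = 0 (operand ≠ 0)
(not S → P): 0 ≤ 0.24, so result = 1
(Q → (not S → P)): 0.73 ≤ 1, so result = 1
(R → (Q → (not S → P))): 0.38 ≤ 1, so result = 1
(P → (R → (Q → (not S → P)))): 0.24 ≤ 1, so result = 1
(not R → (P → (R → (Q → (not S → P))))): 0 ≤ 1, so result = 1
(P → (not R → (P → (R → (Q → (not S → P)))))): 0.24 ≤ 1, so result = 1
(not S → (P → (not R → (P → (R → (Q → (not S → P))))))): 0 ≤ 1, so result = 1
(P → (not S → (P → (not R → (P → (R → (Q → (not S → P)))))))): 0.24 ≤ 1, so result = 1
(R → (P → (not S → (P → (not R → (P → (R → (Q → (not S → P))))))))): 0.38 ≤ 1, so result = 1
(S → (R → (P → (not S → (P → (not R → (P → (R → (Q → (not S → P)))))))))): 0.72 ≤ 1, so result = 1
(not S → (S → (R → (P → (not S → (P → (not R → (P → (R → (Q → (not S → P))))))))))): 0 ≤ 1, so result = 1
(P → (not S → (S → (R → (P → (not S → (P → (not R → (P → (R → (Q → (not S → P)))))))))))): 0.24 ≤ 1, so result = 1
(P → (P → (not S → (S → (R → (P → (not S → (P → (not R → (P → (R → (Q → (not S → P))))))))))))): 0.24 ≤ 1, so result = 1

1.00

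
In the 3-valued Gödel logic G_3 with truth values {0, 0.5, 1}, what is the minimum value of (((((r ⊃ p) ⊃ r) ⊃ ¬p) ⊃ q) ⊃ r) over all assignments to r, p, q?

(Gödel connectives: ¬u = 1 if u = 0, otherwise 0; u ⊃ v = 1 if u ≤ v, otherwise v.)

The minimum is attained at r = 0, p = 0, q = 0.5:
  (r ⊃ p): 0 ≤ 0, so result = 1
  ((r ⊃ p) ⊃ r): 1 > 0, so result = 0
  ¬p: Gödel ¬ of 0 = 1 (operand is 0)
  (((r ⊃ p) ⊃ r) ⊃ ¬p): 0 ≤ 1, so result = 1
  ((((r ⊃ p) ⊃ r) ⊃ ¬p) ⊃ q): 1 > 0.5, so result = 0.5
  (((((r ⊃ p) ⊃ r) ⊃ ¬p) ⊃ q) ⊃ r): 0.5 > 0, so result = 0
Checking all 27 assignments confirms none give a value below 0.00.

0.00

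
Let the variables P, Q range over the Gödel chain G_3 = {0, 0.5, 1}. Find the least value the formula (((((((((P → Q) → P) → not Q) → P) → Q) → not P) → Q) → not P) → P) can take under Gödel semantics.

The minimum is attained at P = 0, Q = 0:
  (P → Q): 0 ≤ 0, so result = 1
  ((P → Q) → P): 1 > 0, so result = 0
  not Q: Gödel ¬ of 0 = 1 (operand is 0)
  (((P → Q) → P) → not Q): 0 ≤ 1, so result = 1
  ((((P → Q) → P) → not Q) → P): 1 > 0, so result = 0
  (((((P → Q) → P) → not Q) → P) → Q): 0 ≤ 0, so result = 1
  not P: Gödel ¬ of 0 = 1 (operand is 0)
  ((((((P → Q) → P) → not Q) → P) → Q) → not P): 1 ≤ 1, so result = 1
  (((((((P → Q) → P) → not Q) → P) → Q) → not P) → Q): 1 > 0, so result = 0
  not P: Gödel ¬ of 0 = 1 (operand is 0)
  ((((((((P → Q) → P) → not Q) → P) → Q) → not P) → Q) → not P): 0 ≤ 1, so result = 1
  (((((((((P → Q) → P) → not Q) → P) → Q) → not P) → Q) → not P) → P): 1 > 0, so result = 0
Checking all 9 assignments confirms none give a value below 0.00.

0.00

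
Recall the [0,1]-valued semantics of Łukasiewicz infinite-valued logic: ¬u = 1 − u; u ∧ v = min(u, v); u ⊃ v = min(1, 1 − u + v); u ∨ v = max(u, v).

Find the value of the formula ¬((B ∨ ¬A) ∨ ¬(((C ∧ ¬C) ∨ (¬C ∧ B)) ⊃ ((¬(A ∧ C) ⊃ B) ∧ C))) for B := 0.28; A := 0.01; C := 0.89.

¬A: Łukasiewicz ¬ gives 1 − 0.01 = 0.99
(B ∨ ¬A) = max(0.28, 0.99) = 0.99
¬C: Łukasiewicz ¬ gives 1 − 0.89 = 0.11
(C ∧ ¬C) = min(0.89, 0.11) = 0.11
¬C: Łukasiewicz ¬ gives 1 − 0.89 = 0.11
(¬C ∧ B) = min(0.11, 0.28) = 0.11
((C ∧ ¬C) ∨ (¬C ∧ B)) = max(0.11, 0.11) = 0.11
(A ∧ C) = min(0.01, 0.89) = 0.01
¬(A ∧ C): Łukasiewicz ¬ gives 1 − 0.01 = 0.99
(¬(A ∧ C) ⊃ B): min(1, 1 − 0.99 + 0.28) = 0.29
((¬(A ∧ C) ⊃ B) ∧ C) = min(0.29, 0.89) = 0.29
(((C ∧ ¬C) ∨ (¬C ∧ B)) ⊃ ((¬(A ∧ C) ⊃ B) ∧ C)): min(1, 1 − 0.11 + 0.29) = 1
¬(((C ∧ ¬C) ∨ (¬C ∧ B)) ⊃ ((¬(A ∧ C) ⊃ B) ∧ C)): Łukasiewicz ¬ gives 1 − 1 = 0
((B ∨ ¬A) ∨ ¬(((C ∧ ¬C) ∨ (¬C ∧ B)) ⊃ ((¬(A ∧ C) ⊃ B) ∧ C))) = max(0.99, 0) = 0.99
¬((B ∨ ¬A) ∨ ¬(((C ∧ ¬C) ∨ (¬C ∧ B)) ⊃ ((¬(A ∧ C) ⊃ B) ∧ C))): Łukasiewicz ¬ gives 1 − 0.99 = 0.01

0.01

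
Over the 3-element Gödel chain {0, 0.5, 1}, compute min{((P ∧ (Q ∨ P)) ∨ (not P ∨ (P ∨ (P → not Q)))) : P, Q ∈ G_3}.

The minimum is attained at P = 0.5, Q = 0.5:
  (Q ∨ P) = max(0.5, 0.5) = 0.5
  (P ∧ (Q ∨ P)) = min(0.5, 0.5) = 0.5
  not P: Gödel ¬ of 0.5 = 0 (operand ≠ 0)
  not Q: Gödel ¬ of 0.5 = 0 (operand ≠ 0)
  (P → not Q): 0.5 > 0, so result = 0
  (P ∨ (P → not Q)) = max(0.5, 0) = 0.5
  (not P ∨ (P ∨ (P → not Q))) = max(0, 0.5) = 0.5
  ((P ∧ (Q ∨ P)) ∨ (not P ∨ (P ∨ (P → not Q)))) = max(0.5, 0.5) = 0.5
Checking all 9 assignments confirms none give a value below 0.50.

0.50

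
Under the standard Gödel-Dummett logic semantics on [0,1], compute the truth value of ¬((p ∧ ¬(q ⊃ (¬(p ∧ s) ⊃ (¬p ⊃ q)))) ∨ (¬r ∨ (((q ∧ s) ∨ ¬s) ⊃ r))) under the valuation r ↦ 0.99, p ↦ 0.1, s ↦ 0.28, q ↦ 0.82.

0.00

(p ∧ s) = min(0.1, 0.28) = 0.1
¬(p ∧ s): Gödel ¬ of 0.1 = 0 (operand ≠ 0)
¬p: Gödel ¬ of 0.1 = 0 (operand ≠ 0)
(¬p ⊃ q): 0 ≤ 0.82, so result = 1
(¬(p ∧ s) ⊃ (¬p ⊃ q)): 0 ≤ 1, so result = 1
(q ⊃ (¬(p ∧ s) ⊃ (¬p ⊃ q))): 0.82 ≤ 1, so result = 1
¬(q ⊃ (¬(p ∧ s) ⊃ (¬p ⊃ q))): Gödel ¬ of 1 = 0 (operand ≠ 0)
(p ∧ ¬(q ⊃ (¬(p ∧ s) ⊃ (¬p ⊃ q)))) = min(0.1, 0) = 0
¬r: Gödel ¬ of 0.99 = 0 (operand ≠ 0)
(q ∧ s) = min(0.82, 0.28) = 0.28
¬s: Gödel ¬ of 0.28 = 0 (operand ≠ 0)
((q ∧ s) ∨ ¬s) = max(0.28, 0) = 0.28
(((q ∧ s) ∨ ¬s) ⊃ r): 0.28 ≤ 0.99, so result = 1
(¬r ∨ (((q ∧ s) ∨ ¬s) ⊃ r)) = max(0, 1) = 1
((p ∧ ¬(q ⊃ (¬(p ∧ s) ⊃ (¬p ⊃ q)))) ∨ (¬r ∨ (((q ∧ s) ∨ ¬s) ⊃ r))) = max(0, 1) = 1
¬((p ∧ ¬(q ⊃ (¬(p ∧ s) ⊃ (¬p ⊃ q)))) ∨ (¬r ∨ (((q ∧ s) ∨ ¬s) ⊃ r))): Gödel ¬ of 1 = 0 (operand ≠ 0)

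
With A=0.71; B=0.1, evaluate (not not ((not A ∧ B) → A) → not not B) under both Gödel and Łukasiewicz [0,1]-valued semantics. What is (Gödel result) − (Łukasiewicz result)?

Gödel evaluation:
  not A: Gödel ¬ of 0.71 = 0 (operand ≠ 0)
  (not A ∧ B) = min(0, 0.1) = 0
  ((not A ∧ B) → A): 0 ≤ 0.71, so result = 1
  not ((not A ∧ B) → A): Gödel ¬ of 1 = 0 (operand ≠ 0)
  not not ((not A ∧ B) → A): Gödel ¬ of 0 = 1 (operand is 0)
  not B: Gödel ¬ of 0.1 = 0 (operand ≠ 0)
  not not B: Gödel ¬ of 0 = 1 (operand is 0)
  (not not ((not A ∧ B) → A) → not not B): 1 ≤ 1, so result = 1
  Gödel value = 1
Łukasiewicz evaluation:
  not A: Łukasiewicz ¬ gives 1 − 0.71 = 0.29
  (not A ∧ B) = min(0.29, 0.1) = 0.1
  ((not A ∧ B) → A): min(1, 1 − 0.1 + 0.71) = 1
  not ((not A ∧ B) → A): Łukasiewicz ¬ gives 1 − 1 = 0
  not not ((not A ∧ B) → A): Łukasiewicz ¬ gives 1 − 0 = 1
  not B: Łukasiewicz ¬ gives 1 − 0.1 = 0.9
  not not B: Łukasiewicz ¬ gives 1 − 0.9 = 0.1
  (not not ((not A ∧ B) → A) → not not B): min(1, 1 − 1 + 0.1) = 0.1
  Łukasiewicz value = 0.1
Difference: 1 − 0.1 = 0.90

0.90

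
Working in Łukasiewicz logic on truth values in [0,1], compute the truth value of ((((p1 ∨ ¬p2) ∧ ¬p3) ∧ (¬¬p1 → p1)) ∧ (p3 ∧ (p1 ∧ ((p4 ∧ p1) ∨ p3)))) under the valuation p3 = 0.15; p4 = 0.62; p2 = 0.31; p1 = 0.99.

¬p2: Łukasiewicz ¬ gives 1 − 0.31 = 0.69
(p1 ∨ ¬p2) = max(0.99, 0.69) = 0.99
¬p3: Łukasiewicz ¬ gives 1 − 0.15 = 0.85
((p1 ∨ ¬p2) ∧ ¬p3) = min(0.99, 0.85) = 0.85
¬p1: Łukasiewicz ¬ gives 1 − 0.99 = 0.01
¬¬p1: Łukasiewicz ¬ gives 1 − 0.01 = 0.99
(¬¬p1 → p1): min(1, 1 − 0.99 + 0.99) = 1
(((p1 ∨ ¬p2) ∧ ¬p3) ∧ (¬¬p1 → p1)) = min(0.85, 1) = 0.85
(p4 ∧ p1) = min(0.62, 0.99) = 0.62
((p4 ∧ p1) ∨ p3) = max(0.62, 0.15) = 0.62
(p1 ∧ ((p4 ∧ p1) ∨ p3)) = min(0.99, 0.62) = 0.62
(p3 ∧ (p1 ∧ ((p4 ∧ p1) ∨ p3))) = min(0.15, 0.62) = 0.15
((((p1 ∨ ¬p2) ∧ ¬p3) ∧ (¬¬p1 → p1)) ∧ (p3 ∧ (p1 ∧ ((p4 ∧ p1) ∨ p3)))) = min(0.85, 0.15) = 0.15

0.15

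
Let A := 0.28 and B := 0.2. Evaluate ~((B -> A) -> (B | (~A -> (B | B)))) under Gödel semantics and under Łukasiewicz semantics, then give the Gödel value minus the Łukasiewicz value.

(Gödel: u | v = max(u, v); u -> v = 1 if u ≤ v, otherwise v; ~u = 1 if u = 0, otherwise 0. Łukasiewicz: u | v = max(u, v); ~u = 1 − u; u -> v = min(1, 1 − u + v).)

Gödel evaluation:
  (B -> A): 0.2 ≤ 0.28, so result = 1
  ~A: Gödel ¬ of 0.28 = 0 (operand ≠ 0)
  (B | B) = max(0.2, 0.2) = 0.2
  (~A -> (B | B)): 0 ≤ 0.2, so result = 1
  (B | (~A -> (B | B))) = max(0.2, 1) = 1
  ((B -> A) -> (B | (~A -> (B | B)))): 1 ≤ 1, so result = 1
  ~((B -> A) -> (B | (~A -> (B | B)))): Gödel ¬ of 1 = 0 (operand ≠ 0)
  Gödel value = 0
Łukasiewicz evaluation:
  (B -> A): min(1, 1 − 0.2 + 0.28) = 1
  ~A: Łukasiewicz ¬ gives 1 − 0.28 = 0.72
  (B | B) = max(0.2, 0.2) = 0.2
  (~A -> (B | B)): min(1, 1 − 0.72 + 0.2) = 0.48
  (B | (~A -> (B | B))) = max(0.2, 0.48) = 0.48
  ((B -> A) -> (B | (~A -> (B | B)))): min(1, 1 − 1 + 0.48) = 0.48
  ~((B -> A) -> (B | (~A -> (B | B)))): Łukasiewicz ¬ gives 1 − 0.48 = 0.52
  Łukasiewicz value = 0.52
Difference: 0 − 0.52 = -0.52

-0.52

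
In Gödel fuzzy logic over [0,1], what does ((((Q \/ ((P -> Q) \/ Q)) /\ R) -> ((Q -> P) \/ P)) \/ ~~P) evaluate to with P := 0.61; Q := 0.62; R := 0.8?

1.00

(P -> Q): 0.61 ≤ 0.62, so result = 1
((P -> Q) \/ Q) = max(1, 0.62) = 1
(Q \/ ((P -> Q) \/ Q)) = max(0.62, 1) = 1
((Q \/ ((P -> Q) \/ Q)) /\ R) = min(1, 0.8) = 0.8
(Q -> P): 0.62 > 0.61, so result = 0.61
((Q -> P) \/ P) = max(0.61, 0.61) = 0.61
(((Q \/ ((P -> Q) \/ Q)) /\ R) -> ((Q -> P) \/ P)): 0.8 > 0.61, so result = 0.61
~P: Gödel ¬ of 0.61 = 0 (operand ≠ 0)
~~P: Gödel ¬ of 0 = 1 (operand is 0)
((((Q \/ ((P -> Q) \/ Q)) /\ R) -> ((Q -> P) \/ P)) \/ ~~P) = max(0.61, 1) = 1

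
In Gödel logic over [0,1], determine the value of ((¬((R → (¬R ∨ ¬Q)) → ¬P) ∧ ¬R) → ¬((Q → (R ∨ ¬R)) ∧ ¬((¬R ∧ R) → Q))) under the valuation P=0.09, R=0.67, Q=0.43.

¬R: Gödel ¬ of 0.67 = 0 (operand ≠ 0)
¬Q: Gödel ¬ of 0.43 = 0 (operand ≠ 0)
(¬R ∨ ¬Q) = max(0, 0) = 0
(R → (¬R ∨ ¬Q)): 0.67 > 0, so result = 0
¬P: Gödel ¬ of 0.09 = 0 (operand ≠ 0)
((R → (¬R ∨ ¬Q)) → ¬P): 0 ≤ 0, so result = 1
¬((R → (¬R ∨ ¬Q)) → ¬P): Gödel ¬ of 1 = 0 (operand ≠ 0)
¬R: Gödel ¬ of 0.67 = 0 (operand ≠ 0)
(¬((R → (¬R ∨ ¬Q)) → ¬P) ∧ ¬R) = min(0, 0) = 0
¬R: Gödel ¬ of 0.67 = 0 (operand ≠ 0)
(R ∨ ¬R) = max(0.67, 0) = 0.67
(Q → (R ∨ ¬R)): 0.43 ≤ 0.67, so result = 1
¬R: Gödel ¬ of 0.67 = 0 (operand ≠ 0)
(¬R ∧ R) = min(0, 0.67) = 0
((¬R ∧ R) → Q): 0 ≤ 0.43, so result = 1
¬((¬R ∧ R) → Q): Gödel ¬ of 1 = 0 (operand ≠ 0)
((Q → (R ∨ ¬R)) ∧ ¬((¬R ∧ R) → Q)) = min(1, 0) = 0
¬((Q → (R ∨ ¬R)) ∧ ¬((¬R ∧ R) → Q)): Gödel ¬ of 0 = 1 (operand is 0)
((¬((R → (¬R ∨ ¬Q)) → ¬P) ∧ ¬R) → ¬((Q → (R ∨ ¬R)) ∧ ¬((¬R ∧ R) → Q))): 0 ≤ 1, so result = 1

1.00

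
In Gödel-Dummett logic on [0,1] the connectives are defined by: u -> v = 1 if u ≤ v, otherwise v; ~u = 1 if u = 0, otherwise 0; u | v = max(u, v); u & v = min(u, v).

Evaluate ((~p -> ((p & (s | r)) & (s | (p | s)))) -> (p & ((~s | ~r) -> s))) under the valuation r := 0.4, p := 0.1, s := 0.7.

~p: Gödel ¬ of 0.1 = 0 (operand ≠ 0)
(s | r) = max(0.7, 0.4) = 0.7
(p & (s | r)) = min(0.1, 0.7) = 0.1
(p | s) = max(0.1, 0.7) = 0.7
(s | (p | s)) = max(0.7, 0.7) = 0.7
((p & (s | r)) & (s | (p | s))) = min(0.1, 0.7) = 0.1
(~p -> ((p & (s | r)) & (s | (p | s)))): 0 ≤ 0.1, so result = 1
~s: Gödel ¬ of 0.7 = 0 (operand ≠ 0)
~r: Gödel ¬ of 0.4 = 0 (operand ≠ 0)
(~s | ~r) = max(0, 0) = 0
((~s | ~r) -> s): 0 ≤ 0.7, so result = 1
(p & ((~s | ~r) -> s)) = min(0.1, 1) = 0.1
((~p -> ((p & (s | r)) & (s | (p | s)))) -> (p & ((~s | ~r) -> s))): 1 > 0.1, so result = 0.1

0.10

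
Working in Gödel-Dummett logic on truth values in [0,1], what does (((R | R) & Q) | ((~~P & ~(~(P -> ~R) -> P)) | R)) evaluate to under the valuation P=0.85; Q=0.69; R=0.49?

(R | R) = max(0.49, 0.49) = 0.49
((R | R) & Q) = min(0.49, 0.69) = 0.49
~P: Gödel ¬ of 0.85 = 0 (operand ≠ 0)
~~P: Gödel ¬ of 0 = 1 (operand is 0)
~R: Gödel ¬ of 0.49 = 0 (operand ≠ 0)
(P -> ~R): 0.85 > 0, so result = 0
~(P -> ~R): Gödel ¬ of 0 = 1 (operand is 0)
(~(P -> ~R) -> P): 1 > 0.85, so result = 0.85
~(~(P -> ~R) -> P): Gödel ¬ of 0.85 = 0 (operand ≠ 0)
(~~P & ~(~(P -> ~R) -> P)) = min(1, 0) = 0
((~~P & ~(~(P -> ~R) -> P)) | R) = max(0, 0.49) = 0.49
(((R | R) & Q) | ((~~P & ~(~(P -> ~R) -> P)) | R)) = max(0.49, 0.49) = 0.49

0.49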